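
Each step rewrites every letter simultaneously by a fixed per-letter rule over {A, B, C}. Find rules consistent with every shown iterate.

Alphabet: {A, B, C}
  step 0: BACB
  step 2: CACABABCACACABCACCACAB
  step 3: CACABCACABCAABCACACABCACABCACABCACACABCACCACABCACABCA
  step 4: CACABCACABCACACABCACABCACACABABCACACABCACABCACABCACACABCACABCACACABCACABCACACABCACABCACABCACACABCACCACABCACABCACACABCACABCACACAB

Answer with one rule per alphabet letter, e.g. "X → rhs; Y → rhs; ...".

  step 3 ⇒ step 4: CACABCACABCAABCACACABCACABCACABCACACABCACCACABCACABCA ⇒ CAC·AB·CAC·AB·CA·CAC·AB·CAC·AB·CA·CAC·AB·AB·CA·CAC·AB·CAC·AB·CAC·AB·CA·CAC·AB·CAC·AB·CA·CAC·AB·CAC·AB·CA·CAC·AB·CAC·AB·CAC·AB·CA·CAC·AB·CAC·CAC·AB·CAC·AB·CA·CAC·AB·CAC·AB·CA·CAC·AB
    A ↦ AB
    B ↦ CA
    C ↦ CAC

A->AB, B->CA, C->CAC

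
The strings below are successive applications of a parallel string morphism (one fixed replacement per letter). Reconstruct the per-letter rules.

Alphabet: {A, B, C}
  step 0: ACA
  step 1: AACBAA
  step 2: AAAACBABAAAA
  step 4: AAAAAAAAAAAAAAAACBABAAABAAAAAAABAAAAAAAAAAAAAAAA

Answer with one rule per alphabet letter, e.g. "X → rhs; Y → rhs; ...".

A->AA, B->AB, C->CB

  step 1 ⇒ step 2: AACBAA ⇒ AA·AA·CB·AB·AA·AA
    A ↦ AA
    B ↦ AB
    C ↦ CB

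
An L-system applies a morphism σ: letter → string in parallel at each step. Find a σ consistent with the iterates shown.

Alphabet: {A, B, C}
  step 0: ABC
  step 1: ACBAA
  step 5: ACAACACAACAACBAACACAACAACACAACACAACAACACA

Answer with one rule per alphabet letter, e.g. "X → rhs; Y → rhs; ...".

  step 0 ⇒ step 1: ABC ⇒ AC·BA·A
    A ↦ AC
    B ↦ BA
    C ↦ A

A->AC, B->BA, C->A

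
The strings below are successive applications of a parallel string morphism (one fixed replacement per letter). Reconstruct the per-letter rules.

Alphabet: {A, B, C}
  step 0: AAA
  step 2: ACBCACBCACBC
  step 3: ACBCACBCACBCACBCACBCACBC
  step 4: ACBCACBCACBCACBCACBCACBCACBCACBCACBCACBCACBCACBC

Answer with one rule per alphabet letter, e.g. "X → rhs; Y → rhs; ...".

A->AC, B->AC, C->BC

  step 3 ⇒ step 4: ACBCACBCACBCACBCACBCACBC ⇒ AC·BC·AC·BC·AC·BC·AC·BC·AC·BC·AC·BC·AC·BC·AC·BC·AC·BC·AC·BC·AC·BC·AC·BC
    A ↦ AC
    B ↦ AC
    C ↦ BC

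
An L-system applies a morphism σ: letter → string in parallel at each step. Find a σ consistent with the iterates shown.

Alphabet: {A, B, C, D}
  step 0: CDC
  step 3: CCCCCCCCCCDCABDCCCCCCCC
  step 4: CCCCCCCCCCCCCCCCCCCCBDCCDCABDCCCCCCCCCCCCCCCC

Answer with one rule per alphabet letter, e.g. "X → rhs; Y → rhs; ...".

  step 3 ⇒ step 4: CCCCCCCCCCDCABDCCCCCCCC ⇒ CC·CC·CC·CC·CC·CC·CC·CC·CC·CC·BD·CC·D·CA·BD·CC·CC·CC·CC·CC·CC·CC·CC
    A ↦ D
    B ↦ CA
    C ↦ CC
    D ↦ BD

A->D, B->CA, C->CC, D->BD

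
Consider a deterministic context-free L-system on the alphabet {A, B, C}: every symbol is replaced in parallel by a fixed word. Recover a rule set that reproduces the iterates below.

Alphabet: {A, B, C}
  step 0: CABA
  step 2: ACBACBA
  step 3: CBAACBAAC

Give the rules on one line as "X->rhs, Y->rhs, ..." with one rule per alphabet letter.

A->C, B->A, C->BA

  step 2 ⇒ step 3: ACBACBA ⇒ C·BA·A·C·BA·A·C
    A ↦ C
    B ↦ A
    C ↦ BA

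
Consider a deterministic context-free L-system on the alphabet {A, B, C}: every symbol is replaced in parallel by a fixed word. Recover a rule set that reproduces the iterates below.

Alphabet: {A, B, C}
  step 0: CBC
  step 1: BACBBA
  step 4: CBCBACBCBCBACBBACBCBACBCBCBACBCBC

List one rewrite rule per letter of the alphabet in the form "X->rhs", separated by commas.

A->C, B->CB, C->BA

  step 0 ⇒ step 1: CBC ⇒ BA·CB·BA
    B ↦ CB
    C ↦ BA
    A ↦ C  (constrained at step 1)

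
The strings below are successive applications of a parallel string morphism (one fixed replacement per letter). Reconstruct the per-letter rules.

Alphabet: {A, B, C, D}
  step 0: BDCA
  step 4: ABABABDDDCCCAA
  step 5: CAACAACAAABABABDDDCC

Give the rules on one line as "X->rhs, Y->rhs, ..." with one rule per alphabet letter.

  step 4 ⇒ step 5: ABABABDDDCCCAA ⇒ C·AA·C·AA·C·AA·AB·AB·AB·D·D·D·C·C
    A ↦ C
    B ↦ AA
    C ↦ D
    D ↦ AB

A->C, B->AA, C->D, D->AB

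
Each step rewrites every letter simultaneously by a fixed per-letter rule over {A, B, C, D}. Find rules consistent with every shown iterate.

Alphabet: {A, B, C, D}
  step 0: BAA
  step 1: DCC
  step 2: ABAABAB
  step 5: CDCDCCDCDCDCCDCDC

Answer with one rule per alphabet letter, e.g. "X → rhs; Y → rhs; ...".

A->C, B->D, C->AB, D->ABA

  step 1 ⇒ step 2: DCC ⇒ ABA·AB·AB
    C ↦ AB
    D ↦ ABA
  step 0 ⇒ step 1: BAA ⇒ D·C·C
    A ↦ C
  step 0 ⇒ step 1: BAA ⇒ D·C·C
    B ↦ D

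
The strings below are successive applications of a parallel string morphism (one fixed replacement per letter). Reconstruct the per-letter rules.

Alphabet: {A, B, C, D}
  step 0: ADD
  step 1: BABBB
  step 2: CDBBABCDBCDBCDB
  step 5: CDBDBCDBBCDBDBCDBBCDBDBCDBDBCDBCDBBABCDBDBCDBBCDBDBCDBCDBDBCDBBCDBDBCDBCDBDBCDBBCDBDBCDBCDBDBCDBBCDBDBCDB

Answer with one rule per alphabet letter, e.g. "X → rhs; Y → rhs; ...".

A->BAB, B->CDB, C->D, D->B

  step 1 ⇒ step 2: BABBB ⇒ CDB·BAB·CDB·CDB·CDB
    A ↦ BAB
    B ↦ CDB
    C ↦ D  (constrained at step 2)
  step 0 ⇒ step 1: ADD ⇒ BAB·B·B
    D ↦ B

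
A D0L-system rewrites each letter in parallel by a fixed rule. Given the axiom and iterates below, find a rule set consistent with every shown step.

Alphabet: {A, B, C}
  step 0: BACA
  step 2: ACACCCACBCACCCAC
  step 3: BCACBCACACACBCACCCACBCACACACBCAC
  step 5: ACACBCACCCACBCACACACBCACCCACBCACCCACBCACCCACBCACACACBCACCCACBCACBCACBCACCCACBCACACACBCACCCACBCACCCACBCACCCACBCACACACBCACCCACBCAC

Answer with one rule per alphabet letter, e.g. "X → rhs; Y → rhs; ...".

  step 2 ⇒ step 3: ACACCCACBCACCCAC ⇒ BC·AC·BC·AC·AC·AC·BC·AC·CC·AC·BC·AC·AC·AC·BC·AC
    A ↦ BC
    B ↦ CC
    C ↦ AC

A->BC, B->CC, C->AC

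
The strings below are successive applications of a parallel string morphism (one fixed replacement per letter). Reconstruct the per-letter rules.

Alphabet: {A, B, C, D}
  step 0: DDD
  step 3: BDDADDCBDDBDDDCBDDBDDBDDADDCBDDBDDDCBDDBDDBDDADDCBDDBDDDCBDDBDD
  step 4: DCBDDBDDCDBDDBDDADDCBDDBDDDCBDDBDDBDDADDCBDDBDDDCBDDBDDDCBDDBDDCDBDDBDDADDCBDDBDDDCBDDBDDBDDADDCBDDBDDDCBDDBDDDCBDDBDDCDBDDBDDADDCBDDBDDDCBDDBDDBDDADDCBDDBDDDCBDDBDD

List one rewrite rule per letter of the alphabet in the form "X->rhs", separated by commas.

A->CD, B->DC, C->AD, D->BDD

  step 3 ⇒ step 4: BDDADDCBDDBDDDCBDDBDDBDDADDCBDDBDDDCBDDBDDBDDADDCBDDBDDDCBDDBDD ⇒ DC·BDD·BDD·CD·BDD·BDD·AD·DC·BDD·BDD·DC·BDD·BDD·BDD·AD·DC·BDD·BDD·DC·BDD·BDD·DC·BDD·BDD·CD·BDD·BDD·AD·DC·BDD·BDD·DC·BDD·BDD·BDD·AD·DC·BDD·BDD·DC·BDD·BDD·DC·BDD·BDD·CD·BDD·BDD·AD·DC·BDD·BDD·DC·BDD·BDD·BDD·AD·DC·BDD·BDD·DC·BDD·BDD
    A ↦ CD
    B ↦ DC
    C ↦ AD
    D ↦ BDD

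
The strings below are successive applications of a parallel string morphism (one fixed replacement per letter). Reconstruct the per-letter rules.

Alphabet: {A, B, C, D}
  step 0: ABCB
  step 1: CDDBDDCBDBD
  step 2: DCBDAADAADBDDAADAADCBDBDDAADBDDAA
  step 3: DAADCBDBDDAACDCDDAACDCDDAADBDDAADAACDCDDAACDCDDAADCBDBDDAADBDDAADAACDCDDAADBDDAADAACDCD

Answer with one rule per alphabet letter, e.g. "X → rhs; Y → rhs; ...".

A->CD, B->DBD, C->DCB, D->DAA

  step 2 ⇒ step 3: DCBDAADAADBDDAADAADCBDBDDAADBDDAA ⇒ DAA·DCB·DBD·DAA·CD·CD·DAA·CD·CD·DAA·DBD·DAA·DAA·CD·CD·DAA·CD·CD·DAA·DCB·DBD·DAA·DBD·DAA·DAA·CD·CD·DAA·DBD·DAA·DAA·CD·CD
    A ↦ CD
    B ↦ DBD
    C ↦ DCB
    D ↦ DAA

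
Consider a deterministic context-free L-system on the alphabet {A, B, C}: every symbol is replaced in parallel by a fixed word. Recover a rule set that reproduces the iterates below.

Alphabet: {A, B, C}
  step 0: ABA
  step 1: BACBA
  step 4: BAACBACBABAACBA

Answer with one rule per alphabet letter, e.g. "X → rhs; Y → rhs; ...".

A->BA, B->C, C->A

  step 0 ⇒ step 1: ABA ⇒ BA·C·BA
    A ↦ BA
    B ↦ C
    C ↦ A  (constrained at step 1)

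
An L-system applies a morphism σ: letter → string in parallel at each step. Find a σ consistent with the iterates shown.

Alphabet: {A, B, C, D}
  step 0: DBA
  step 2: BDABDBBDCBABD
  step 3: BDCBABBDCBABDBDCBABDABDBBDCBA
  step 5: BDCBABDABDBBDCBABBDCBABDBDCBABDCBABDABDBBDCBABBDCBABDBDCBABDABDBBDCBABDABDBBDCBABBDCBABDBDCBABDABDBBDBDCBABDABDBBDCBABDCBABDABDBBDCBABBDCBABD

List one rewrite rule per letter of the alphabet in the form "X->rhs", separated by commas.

  step 2 ⇒ step 3: BDABDBBDCBABD ⇒ BD·CBA·B·BD·CBA·BD·BD·CBA·BDA·BD·B·BD·CBA
    A ↦ B
    B ↦ BD
    C ↦ BDA
    D ↦ CBA

A->B, B->BD, C->BDA, D->CBA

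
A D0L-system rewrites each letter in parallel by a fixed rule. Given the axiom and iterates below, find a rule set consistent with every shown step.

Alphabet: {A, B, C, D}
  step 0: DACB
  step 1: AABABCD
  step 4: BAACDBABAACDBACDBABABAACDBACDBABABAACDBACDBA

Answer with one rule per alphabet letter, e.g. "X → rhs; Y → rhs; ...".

  step 0 ⇒ step 1: DACB ⇒ AA·BA·B·CD
    A ↦ BA
    B ↦ CD
    C ↦ B
    D ↦ AA

A->BA, B->CD, C->B, D->AA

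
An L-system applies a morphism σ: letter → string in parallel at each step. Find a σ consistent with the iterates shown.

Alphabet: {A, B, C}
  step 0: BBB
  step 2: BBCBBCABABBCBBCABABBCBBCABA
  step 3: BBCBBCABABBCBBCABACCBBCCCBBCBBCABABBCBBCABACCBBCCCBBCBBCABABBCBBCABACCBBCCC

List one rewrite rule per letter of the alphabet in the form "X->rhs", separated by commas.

  step 2 ⇒ step 3: BBCBBCABABBCBBCABABBCBBCABA ⇒ BBC·BBC·ABA·BBC·BBC·ABA·CC·BBC·CC·BBC·BBC·ABA·BBC·BBC·ABA·CC·BBC·CC·BBC·BBC·ABA·BBC·BBC·ABA·CC·BBC·CC
    A ↦ CC
    B ↦ BBC
    C ↦ ABA

A->CC, B->BBC, C->ABA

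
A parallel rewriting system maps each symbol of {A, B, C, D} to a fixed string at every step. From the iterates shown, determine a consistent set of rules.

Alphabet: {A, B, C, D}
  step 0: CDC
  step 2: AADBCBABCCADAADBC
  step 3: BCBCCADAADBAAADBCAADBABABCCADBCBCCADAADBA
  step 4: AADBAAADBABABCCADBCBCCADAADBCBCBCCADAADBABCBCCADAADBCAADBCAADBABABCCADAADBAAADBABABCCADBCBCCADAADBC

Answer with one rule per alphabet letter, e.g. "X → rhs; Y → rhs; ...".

A->BC, B->AAD, C->BA, D->CAD

  step 3 ⇒ step 4: BCBCCADAADBAAADBCAADBABABCCADBCBCCADAADBA ⇒ AAD·BA·AAD·BA·BA·BC·CAD·BC·BC·CAD·AAD·BC·BC·BC·CAD·AAD·BA·BC·BC·CAD·AAD·BC·AAD·BC·AAD·BA·BA·BC·CAD·AAD·BA·AAD·BA·BA·BC·CAD·BC·BC·CAD·AAD·BC
    A ↦ BC
    B ↦ AAD
    C ↦ BA
    D ↦ CAD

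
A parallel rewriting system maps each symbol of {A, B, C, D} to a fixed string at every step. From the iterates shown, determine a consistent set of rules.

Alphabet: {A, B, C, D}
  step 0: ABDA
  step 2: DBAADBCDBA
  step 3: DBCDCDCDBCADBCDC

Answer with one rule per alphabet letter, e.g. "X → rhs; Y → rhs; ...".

A->DC, B->C, C->A, D->DB

  step 2 ⇒ step 3: DBAADBCDBA ⇒ DB·C·DC·DC·DB·C·A·DB·C·DC
    A ↦ DC
    B ↦ C
    C ↦ A
    D ↦ DB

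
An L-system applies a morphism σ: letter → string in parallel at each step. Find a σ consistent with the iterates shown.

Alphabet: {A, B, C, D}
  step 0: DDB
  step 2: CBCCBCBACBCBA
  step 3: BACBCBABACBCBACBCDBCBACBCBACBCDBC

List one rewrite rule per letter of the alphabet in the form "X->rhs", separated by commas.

  step 2 ⇒ step 3: CBCCBCBACBCBA ⇒ BA·CBC·BA·BA·CBC·BA·CBC·DBC·BA·CBC·BA·CBC·DBC
    A ↦ DBC
    B ↦ CBC
    C ↦ BA
    D ↦ B  (constrained at step 0)

A->DBC, B->CBC, C->BA, D->B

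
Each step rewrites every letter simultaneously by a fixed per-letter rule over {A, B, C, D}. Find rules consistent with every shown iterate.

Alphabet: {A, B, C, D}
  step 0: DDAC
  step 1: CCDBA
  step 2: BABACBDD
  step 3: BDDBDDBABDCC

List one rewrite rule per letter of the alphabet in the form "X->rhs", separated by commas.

  step 2 ⇒ step 3: BABACBDD ⇒ BD·D·BD·D·BA·BD·C·C
    A ↦ D
    B ↦ BD
    C ↦ BA
    D ↦ C

A->D, B->BD, C->BA, D->C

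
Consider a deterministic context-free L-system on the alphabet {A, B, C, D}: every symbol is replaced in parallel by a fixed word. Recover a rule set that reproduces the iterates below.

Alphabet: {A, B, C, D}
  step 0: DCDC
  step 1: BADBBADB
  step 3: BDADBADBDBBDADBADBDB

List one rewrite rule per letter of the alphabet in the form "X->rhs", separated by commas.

  step 0 ⇒ step 1: DCDC ⇒ B·ADB·B·ADB
    C ↦ ADB
    D ↦ B
    A ↦ BCC  (constrained at step 1)
    B ↦ D  (constrained at step 1)

A->BCC, B->D, C->ADB, D->B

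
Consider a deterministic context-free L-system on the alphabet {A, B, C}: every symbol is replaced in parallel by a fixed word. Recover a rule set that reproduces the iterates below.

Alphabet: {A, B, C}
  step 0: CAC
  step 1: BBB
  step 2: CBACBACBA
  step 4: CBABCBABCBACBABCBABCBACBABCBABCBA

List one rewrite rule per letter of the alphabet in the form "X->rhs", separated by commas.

  step 1 ⇒ step 2: BBB ⇒ CBA·CBA·CBA
    B ↦ CBA
  step 0 ⇒ step 1: CAC ⇒ B·B·B
    A ↦ B
  step 0 ⇒ step 1: CAC ⇒ B·B·B
    C ↦ B

A->B, B->CBA, C->B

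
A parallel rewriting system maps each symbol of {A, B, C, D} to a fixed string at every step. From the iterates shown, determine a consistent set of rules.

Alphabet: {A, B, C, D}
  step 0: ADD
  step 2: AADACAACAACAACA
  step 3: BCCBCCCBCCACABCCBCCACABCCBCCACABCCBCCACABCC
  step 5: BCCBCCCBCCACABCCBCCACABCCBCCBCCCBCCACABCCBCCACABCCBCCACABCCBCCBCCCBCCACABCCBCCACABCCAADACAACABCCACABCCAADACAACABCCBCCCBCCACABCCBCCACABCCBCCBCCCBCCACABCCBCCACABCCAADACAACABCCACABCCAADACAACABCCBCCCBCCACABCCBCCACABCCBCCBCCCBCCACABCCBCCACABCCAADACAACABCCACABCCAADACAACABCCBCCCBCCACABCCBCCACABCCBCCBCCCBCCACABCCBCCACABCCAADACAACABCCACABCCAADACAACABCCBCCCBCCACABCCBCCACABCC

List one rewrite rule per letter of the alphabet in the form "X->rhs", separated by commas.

A->BCC, B->AAD, C->ACA, D->C

  step 2 ⇒ step 3: AADACAACAACAACA ⇒ BCC·BCC·C·BCC·ACA·BCC·BCC·ACA·BCC·BCC·ACA·BCC·BCC·ACA·BCC
    A ↦ BCC
    C ↦ ACA
    D ↦ C
    B ↦ AAD  (constrained at step 3)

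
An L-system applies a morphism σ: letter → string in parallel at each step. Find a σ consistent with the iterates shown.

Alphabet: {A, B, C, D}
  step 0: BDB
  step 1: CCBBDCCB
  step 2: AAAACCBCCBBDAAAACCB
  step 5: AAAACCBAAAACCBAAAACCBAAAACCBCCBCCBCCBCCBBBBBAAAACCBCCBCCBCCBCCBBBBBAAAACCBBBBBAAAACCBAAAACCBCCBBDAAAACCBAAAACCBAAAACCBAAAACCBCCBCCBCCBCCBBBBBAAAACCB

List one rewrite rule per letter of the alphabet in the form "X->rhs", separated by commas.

  step 1 ⇒ step 2: CCBBDCCB ⇒ AA·AA·CCB·CCB·BD·AA·AA·CCB
    B ↦ CCB
    C ↦ AA
    D ↦ BD
    A ↦ B  (constrained at step 2)

A->B, B->CCB, C->AA, D->BD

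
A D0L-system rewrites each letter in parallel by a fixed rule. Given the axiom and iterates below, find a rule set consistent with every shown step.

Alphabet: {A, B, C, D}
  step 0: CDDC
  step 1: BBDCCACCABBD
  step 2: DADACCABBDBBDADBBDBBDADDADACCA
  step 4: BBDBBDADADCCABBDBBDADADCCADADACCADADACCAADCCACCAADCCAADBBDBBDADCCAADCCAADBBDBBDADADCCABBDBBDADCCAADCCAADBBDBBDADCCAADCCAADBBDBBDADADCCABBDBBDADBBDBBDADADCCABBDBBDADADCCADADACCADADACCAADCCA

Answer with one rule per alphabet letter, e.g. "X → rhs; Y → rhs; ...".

A->AD, B->DA, C->BBD, D->CCA

  step 1 ⇒ step 2: BBDCCACCABBD ⇒ DA·DA·CCA·BBD·BBD·AD·BBD·BBD·AD·DA·DA·CCA
    A ↦ AD
    B ↦ DA
    C ↦ BBD
    D ↦ CCA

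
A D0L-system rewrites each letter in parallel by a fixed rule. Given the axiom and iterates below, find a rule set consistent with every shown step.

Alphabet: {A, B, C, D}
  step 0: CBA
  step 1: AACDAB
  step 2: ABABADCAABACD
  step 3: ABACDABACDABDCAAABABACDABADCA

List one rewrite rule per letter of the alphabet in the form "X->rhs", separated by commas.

A->AB, B->ACD, C->A, D->DCA

  step 2 ⇒ step 3: ABABADCAABACD ⇒ AB·ACD·AB·ACD·AB·DCA·A·AB·AB·ACD·AB·A·DCA
    A ↦ AB
    B ↦ ACD
    C ↦ A
    D ↦ DCA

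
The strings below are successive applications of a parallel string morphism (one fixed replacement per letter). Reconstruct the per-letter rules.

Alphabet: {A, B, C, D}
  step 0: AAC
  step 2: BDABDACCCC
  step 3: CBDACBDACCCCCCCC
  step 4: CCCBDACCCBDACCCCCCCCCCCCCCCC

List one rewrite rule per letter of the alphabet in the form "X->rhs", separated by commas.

A->DA, B->C, C->CC, D->B

  step 3 ⇒ step 4: CBDACBDACCCCCCCC ⇒ CC·C·B·DA·CC·C·B·DA·CC·CC·CC·CC·CC·CC·CC·CC
    A ↦ DA
    B ↦ C
    C ↦ CC
    D ↦ B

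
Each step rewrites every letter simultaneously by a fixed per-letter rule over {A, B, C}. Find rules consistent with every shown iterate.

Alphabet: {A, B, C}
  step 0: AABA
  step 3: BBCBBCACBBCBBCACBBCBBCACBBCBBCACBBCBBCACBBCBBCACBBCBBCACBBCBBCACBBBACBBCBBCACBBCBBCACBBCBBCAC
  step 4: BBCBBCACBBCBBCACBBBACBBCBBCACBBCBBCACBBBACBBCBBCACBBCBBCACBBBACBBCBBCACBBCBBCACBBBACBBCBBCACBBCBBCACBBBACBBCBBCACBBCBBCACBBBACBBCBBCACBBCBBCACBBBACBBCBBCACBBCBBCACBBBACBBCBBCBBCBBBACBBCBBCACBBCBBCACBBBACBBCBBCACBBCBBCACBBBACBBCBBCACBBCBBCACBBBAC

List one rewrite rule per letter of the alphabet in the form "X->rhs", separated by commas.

  step 3 ⇒ step 4: BBCBBCACBBCBBCACBBCBBCACBBCBBCACBBCBBCACBBCBBCACBBCBBCACBBCBBCACBBBACBBCBBCACBBCBBCACBBCBBCAC ⇒ BBC·BBC·AC·BBC·BBC·AC·BBB·AC·BBC·BBC·AC·BBC·BBC·AC·BBB·AC·BBC·BBC·AC·BBC·BBC·AC·BBB·AC·BBC·BBC·AC·BBC·BBC·AC·BBB·AC·BBC·BBC·AC·BBC·BBC·AC·BBB·AC·BBC·BBC·AC·BBC·BBC·AC·BBB·AC·BBC·BBC·AC·BBC·BBC·AC·BBB·AC·BBC·BBC·AC·BBC·BBC·AC·BBB·AC·BBC·BBC·BBC·BBB·AC·BBC·BBC·AC·BBC·BBC·AC·BBB·AC·BBC·BBC·AC·BBC·BBC·AC·BBB·AC·BBC·BBC·AC·BBC·BBC·AC·BBB·AC
    A ↦ BBB
    B ↦ BBC
    C ↦ AC

A->BBB, B->BBC, C->AC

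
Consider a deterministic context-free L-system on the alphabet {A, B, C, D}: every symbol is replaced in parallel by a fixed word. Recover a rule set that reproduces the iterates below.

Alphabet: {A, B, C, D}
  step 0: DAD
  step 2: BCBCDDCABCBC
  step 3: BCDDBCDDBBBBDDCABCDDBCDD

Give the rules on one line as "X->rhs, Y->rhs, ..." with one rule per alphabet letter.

  step 2 ⇒ step 3: BCBCDDCABCBC ⇒ BC·DD·BC·DD·BB·BB·DD·CA·BC·DD·BC·DD
    A ↦ CA
    B ↦ BC
    C ↦ DD
    D ↦ BB

A->CA, B->BC, C->DD, D->BB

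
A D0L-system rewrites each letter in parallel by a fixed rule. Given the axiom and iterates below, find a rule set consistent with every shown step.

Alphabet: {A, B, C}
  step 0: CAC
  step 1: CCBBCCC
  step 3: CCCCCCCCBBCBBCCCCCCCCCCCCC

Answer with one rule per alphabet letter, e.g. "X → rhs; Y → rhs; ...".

A->BBC, B->A, C->CC

  step 0 ⇒ step 1: CAC ⇒ CC·BBC·CC
    A ↦ BBC
    C ↦ CC
    B ↦ A  (constrained at step 1)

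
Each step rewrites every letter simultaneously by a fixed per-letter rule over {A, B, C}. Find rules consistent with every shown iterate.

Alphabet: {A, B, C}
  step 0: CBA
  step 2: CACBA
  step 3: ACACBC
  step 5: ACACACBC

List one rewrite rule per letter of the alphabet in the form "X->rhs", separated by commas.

  step 2 ⇒ step 3: CACBA ⇒ A·C·A·CB·C
    A ↦ C
    B ↦ CB
    C ↦ A

A->C, B->CB, C->A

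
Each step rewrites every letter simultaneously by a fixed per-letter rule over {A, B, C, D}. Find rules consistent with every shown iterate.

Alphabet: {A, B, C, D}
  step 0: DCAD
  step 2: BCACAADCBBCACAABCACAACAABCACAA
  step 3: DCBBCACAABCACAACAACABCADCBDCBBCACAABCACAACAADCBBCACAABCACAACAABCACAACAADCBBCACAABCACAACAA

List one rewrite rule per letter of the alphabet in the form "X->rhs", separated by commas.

  step 2 ⇒ step 3: BCACAADCBBCACAABCACAACAABCACAA ⇒ DCB·BCA·CAA·BCA·CAA·CAA·CA·BCA·DCB·DCB·BCA·CAA·BCA·CAA·CAA·DCB·BCA·CAA·BCA·CAA·CAA·BCA·CAA·CAA·DCB·BCA·CAA·BCA·CAA·CAA
    A ↦ CAA
    B ↦ DCB
    C ↦ BCA
    D ↦ CA

A->CAA, B->DCB, C->BCA, D->CA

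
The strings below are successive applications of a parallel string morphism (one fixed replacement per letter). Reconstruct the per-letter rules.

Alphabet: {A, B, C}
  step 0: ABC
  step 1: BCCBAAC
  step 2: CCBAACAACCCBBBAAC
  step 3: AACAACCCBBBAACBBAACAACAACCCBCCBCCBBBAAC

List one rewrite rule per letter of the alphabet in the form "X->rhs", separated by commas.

A->B, B->CCB, C->AAC

  step 2 ⇒ step 3: CCBAACAACCCBBBAAC ⇒ AAC·AAC·CCB·B·B·AAC·B·B·AAC·AAC·AAC·CCB·CCB·CCB·B·B·AAC
    A ↦ B
    B ↦ CCB
    C ↦ AAC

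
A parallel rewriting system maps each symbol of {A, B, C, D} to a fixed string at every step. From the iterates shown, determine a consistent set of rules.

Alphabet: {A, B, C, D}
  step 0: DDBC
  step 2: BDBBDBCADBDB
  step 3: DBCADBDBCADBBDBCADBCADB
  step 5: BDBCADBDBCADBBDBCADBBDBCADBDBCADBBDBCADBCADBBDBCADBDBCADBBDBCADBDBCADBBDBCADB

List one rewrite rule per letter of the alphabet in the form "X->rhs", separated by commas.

A->DB, B->DB, C->B, D->CA

  step 2 ⇒ step 3: BDBBDBCADBDB ⇒ DB·CA·DB·DB·CA·DB·B·DB·CA·DB·CA·DB
    A ↦ DB
    B ↦ DB
    C ↦ B
    D ↦ CA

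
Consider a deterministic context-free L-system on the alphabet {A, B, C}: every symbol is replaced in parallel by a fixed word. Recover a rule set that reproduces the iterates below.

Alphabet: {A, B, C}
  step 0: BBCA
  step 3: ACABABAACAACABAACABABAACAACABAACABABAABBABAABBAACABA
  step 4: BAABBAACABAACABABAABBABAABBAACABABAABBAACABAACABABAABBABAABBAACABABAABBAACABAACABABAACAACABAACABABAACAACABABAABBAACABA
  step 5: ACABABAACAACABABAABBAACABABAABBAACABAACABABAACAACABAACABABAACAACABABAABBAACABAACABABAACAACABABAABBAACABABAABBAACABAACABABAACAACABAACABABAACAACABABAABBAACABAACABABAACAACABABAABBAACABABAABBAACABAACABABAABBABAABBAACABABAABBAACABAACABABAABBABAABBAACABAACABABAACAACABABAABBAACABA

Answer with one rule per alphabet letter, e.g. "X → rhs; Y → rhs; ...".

A->BA, B->ACA, C->AB

  step 4 ⇒ step 5: BAABBAACABAACABABAABBABAABBAACABABAABBAACABAACABABAABBABAABBAACABABAABBAACABAACABABAACAACABAACABABAACAACABABAABBAACABA ⇒ ACA·BA·BA·ACA·ACA·BA·BA·AB·BA·ACA·BA·BA·AB·BA·ACA·BA·ACA·BA·BA·ACA·ACA·BA·ACA·BA·BA·ACA·ACA·BA·BA·AB·BA·ACA·BA·ACA·BA·BA·ACA·ACA·BA·BA·AB·BA·ACA·BA·BA·AB·BA·ACA·BA·ACA·BA·BA·ACA·ACA·BA·ACA·BA·BA·ACA·ACA·BA·BA·AB·BA·ACA·BA·ACA·BA·BA·ACA·ACA·BA·BA·AB·BA·ACA·BA·BA·AB·BA·ACA·BA·ACA·BA·BA·AB·BA·BA·AB·BA·ACA·BA·BA·AB·BA·ACA·BA·ACA·BA·BA·AB·BA·BA·AB·BA·ACA·BA·ACA·BA·BA·ACA·ACA·BA·BA·AB·BA·ACA·BA
    A ↦ BA
    B ↦ ACA
    C ↦ AB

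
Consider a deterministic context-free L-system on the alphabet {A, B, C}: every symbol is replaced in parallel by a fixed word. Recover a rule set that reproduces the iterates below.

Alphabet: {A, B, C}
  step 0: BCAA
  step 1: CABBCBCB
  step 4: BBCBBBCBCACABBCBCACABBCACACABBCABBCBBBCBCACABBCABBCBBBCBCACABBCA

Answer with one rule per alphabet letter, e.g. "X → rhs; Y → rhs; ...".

A->CB, B->CA, C->BB

  step 0 ⇒ step 1: BCAA ⇒ CA·BB·CB·CB
    A ↦ CB
    B ↦ CA
    C ↦ BB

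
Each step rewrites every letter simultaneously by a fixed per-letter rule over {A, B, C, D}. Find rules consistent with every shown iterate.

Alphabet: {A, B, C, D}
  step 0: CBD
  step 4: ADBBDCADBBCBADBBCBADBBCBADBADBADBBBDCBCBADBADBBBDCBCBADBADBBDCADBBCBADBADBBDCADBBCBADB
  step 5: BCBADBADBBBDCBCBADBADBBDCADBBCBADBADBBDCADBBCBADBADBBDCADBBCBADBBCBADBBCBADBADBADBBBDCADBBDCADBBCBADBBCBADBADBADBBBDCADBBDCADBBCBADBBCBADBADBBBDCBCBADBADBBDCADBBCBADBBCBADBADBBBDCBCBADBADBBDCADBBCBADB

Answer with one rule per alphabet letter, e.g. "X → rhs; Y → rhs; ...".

A->BC, B->ADB, C->BDC, D->B

  step 4 ⇒ step 5: ADBBDCADBBCBADBBCBADBBCBADBADBADBBBDCBCBADBADBBBDCBCBADBADBBDCADBBCBADBADBBDCADBBCBADB ⇒ BC·B·ADB·ADB·B·BDC·BC·B·ADB·ADB·BDC·ADB·BC·B·ADB·ADB·BDC·ADB·BC·B·ADB·ADB·BDC·ADB·BC·B·ADB·BC·B·ADB·BC·B·ADB·ADB·ADB·B·BDC·ADB·BDC·ADB·BC·B·ADB·BC·B·ADB·ADB·ADB·B·BDC·ADB·BDC·ADB·BC·B·ADB·BC·B·ADB·ADB·B·BDC·BC·B·ADB·ADB·BDC·ADB·BC·B·ADB·BC·B·ADB·ADB·B·BDC·BC·B·ADB·ADB·BDC·ADB·BC·B·ADB
    A ↦ BC
    B ↦ ADB
    C ↦ BDC
    D ↦ B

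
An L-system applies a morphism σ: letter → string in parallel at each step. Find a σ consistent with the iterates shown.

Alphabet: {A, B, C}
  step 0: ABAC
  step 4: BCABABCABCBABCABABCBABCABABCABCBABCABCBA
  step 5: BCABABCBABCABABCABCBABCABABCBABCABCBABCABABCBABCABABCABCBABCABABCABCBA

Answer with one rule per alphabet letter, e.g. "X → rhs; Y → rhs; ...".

A->BA, B->BC, C->A

  step 4 ⇒ step 5: BCABABCABCBABCABABCBABCABABCABCBABCABCBA ⇒ BC·A·BA·BC·BA·BC·A·BA·BC·A·BC·BA·BC·A·BA·BC·BA·BC·A·BC·BA·BC·A·BA·BC·BA·BC·A·BA·BC·A·BC·BA·BC·A·BA·BC·A·BC·BA
    A ↦ BA
    B ↦ BC
    C ↦ A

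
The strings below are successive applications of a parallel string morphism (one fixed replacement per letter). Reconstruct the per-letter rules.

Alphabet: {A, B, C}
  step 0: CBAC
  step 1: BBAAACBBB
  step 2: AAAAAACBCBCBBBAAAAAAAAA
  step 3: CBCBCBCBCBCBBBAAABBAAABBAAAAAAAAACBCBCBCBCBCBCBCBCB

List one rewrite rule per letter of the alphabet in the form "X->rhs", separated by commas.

A->CB, B->AAA, C->BB

  step 2 ⇒ step 3: AAAAAACBCBCBBBAAAAAAAAA ⇒ CB·CB·CB·CB·CB·CB·BB·AAA·BB·AAA·BB·AAA·AAA·AAA·CB·CB·CB·CB·CB·CB·CB·CB·CB
    A ↦ CB
    B ↦ AAA
    C ↦ BB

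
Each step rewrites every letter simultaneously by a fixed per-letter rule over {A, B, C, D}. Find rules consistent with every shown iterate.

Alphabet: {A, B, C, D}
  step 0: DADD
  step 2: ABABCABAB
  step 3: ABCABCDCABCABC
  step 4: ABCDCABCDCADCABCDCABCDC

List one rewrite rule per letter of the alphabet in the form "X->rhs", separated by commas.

A->AB, B->C, C->DC, D->A

  step 3 ⇒ step 4: ABCABCDCABCABC ⇒ AB·C·DC·AB·C·DC·A·DC·AB·C·DC·AB·C·DC
    A ↦ AB
    B ↦ C
    C ↦ DC
    D ↦ A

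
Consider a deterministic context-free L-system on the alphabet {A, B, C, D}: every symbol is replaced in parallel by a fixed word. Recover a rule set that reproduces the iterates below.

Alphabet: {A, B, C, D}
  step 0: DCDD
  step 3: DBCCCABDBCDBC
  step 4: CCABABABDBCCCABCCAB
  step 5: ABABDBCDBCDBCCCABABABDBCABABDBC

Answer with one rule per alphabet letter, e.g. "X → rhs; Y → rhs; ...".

  step 4 ⇒ step 5: CCABABABDBCCCABCCAB ⇒ AB·AB·DB·C·DB·C·DB·C·C·C·AB·AB·AB·DB·C·AB·AB·DB·C
    A ↦ DB
    B ↦ C
    C ↦ AB
    D ↦ C

A->DB, B->C, C->AB, D->C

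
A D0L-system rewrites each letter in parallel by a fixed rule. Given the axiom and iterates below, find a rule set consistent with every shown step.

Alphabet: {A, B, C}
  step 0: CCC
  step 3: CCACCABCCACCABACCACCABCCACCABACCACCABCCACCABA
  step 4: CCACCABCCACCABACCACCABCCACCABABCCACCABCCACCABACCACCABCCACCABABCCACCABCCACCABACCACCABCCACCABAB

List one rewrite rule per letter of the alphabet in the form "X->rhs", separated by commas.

A->B, B->A, C->CCA

  step 3 ⇒ step 4: CCACCABCCACCABACCACCABCCACCABACCACCABCCACCABA ⇒ CCA·CCA·B·CCA·CCA·B·A·CCA·CCA·B·CCA·CCA·B·A·B·CCA·CCA·B·CCA·CCA·B·A·CCA·CCA·B·CCA·CCA·B·A·B·CCA·CCA·B·CCA·CCA·B·A·CCA·CCA·B·CCA·CCA·B·A·B
    A ↦ B
    B ↦ A
    C ↦ CCA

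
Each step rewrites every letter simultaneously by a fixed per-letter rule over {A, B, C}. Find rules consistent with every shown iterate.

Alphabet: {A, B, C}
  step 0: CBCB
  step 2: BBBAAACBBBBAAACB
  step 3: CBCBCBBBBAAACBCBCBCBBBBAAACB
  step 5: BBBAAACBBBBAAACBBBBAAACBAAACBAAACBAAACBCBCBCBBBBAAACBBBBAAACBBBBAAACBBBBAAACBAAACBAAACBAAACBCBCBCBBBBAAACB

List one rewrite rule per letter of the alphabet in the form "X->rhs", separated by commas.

  step 2 ⇒ step 3: BBBAAACBBBBAAACB ⇒ CB·CB·CB·B·B·B·AAA·CB·CB·CB·CB·B·B·B·AAA·CB
    A ↦ B
    B ↦ CB
    C ↦ AAA

A->B, B->CB, C->AAA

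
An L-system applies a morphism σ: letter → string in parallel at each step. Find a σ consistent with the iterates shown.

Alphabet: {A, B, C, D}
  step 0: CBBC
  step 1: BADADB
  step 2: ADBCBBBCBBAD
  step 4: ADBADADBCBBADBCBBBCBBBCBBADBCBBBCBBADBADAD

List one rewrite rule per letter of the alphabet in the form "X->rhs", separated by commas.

  step 1 ⇒ step 2: BADADB ⇒ AD·BC·BB·BC·BB·AD
    A ↦ BC
    B ↦ AD
    D ↦ BB
  step 0 ⇒ step 1: CBBC ⇒ B·AD·AD·B
    C ↦ B

A->BC, B->AD, C->B, D->BB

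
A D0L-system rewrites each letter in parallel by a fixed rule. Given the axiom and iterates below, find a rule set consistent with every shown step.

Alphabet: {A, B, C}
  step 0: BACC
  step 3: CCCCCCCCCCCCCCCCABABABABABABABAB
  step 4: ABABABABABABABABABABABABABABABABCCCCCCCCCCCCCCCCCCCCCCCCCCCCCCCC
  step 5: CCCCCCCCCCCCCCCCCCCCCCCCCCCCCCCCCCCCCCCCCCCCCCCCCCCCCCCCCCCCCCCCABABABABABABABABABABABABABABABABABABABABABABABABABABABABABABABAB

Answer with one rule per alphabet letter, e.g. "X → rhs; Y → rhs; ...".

  step 4 ⇒ step 5: ABABABABABABABABABABABABABABABABCCCCCCCCCCCCCCCCCCCCCCCCCCCCCCCC ⇒ CC·CC·CC·CC·CC·CC·CC·CC·CC·CC·CC·CC·CC·CC·CC·CC·CC·CC·CC·CC·CC·CC·CC·CC·CC·CC·CC·CC·CC·CC·CC·CC·AB·AB·AB·AB·AB·AB·AB·AB·AB·AB·AB·AB·AB·AB·AB·AB·AB·AB·AB·AB·AB·AB·AB·AB·AB·AB·AB·AB·AB·AB·AB·AB
    A ↦ CC
    B ↦ CC
    C ↦ AB

A->CC, B->CC, C->AB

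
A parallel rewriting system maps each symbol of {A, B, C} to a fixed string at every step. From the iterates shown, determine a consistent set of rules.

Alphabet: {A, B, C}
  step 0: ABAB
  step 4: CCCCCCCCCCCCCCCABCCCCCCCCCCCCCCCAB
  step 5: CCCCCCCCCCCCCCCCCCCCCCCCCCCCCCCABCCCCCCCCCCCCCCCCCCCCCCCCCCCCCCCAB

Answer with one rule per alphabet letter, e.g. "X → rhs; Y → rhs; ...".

  step 4 ⇒ step 5: CCCCCCCCCCCCCCCABCCCCCCCCCCCCCCCAB ⇒ CC·CC·CC·CC·CC·CC·CC·CC·CC·CC·CC·CC·CC·CC·CC·C·AB·CC·CC·CC·CC·CC·CC·CC·CC·CC·CC·CC·CC·CC·CC·CC·C·AB
    A ↦ C
    B ↦ AB
    C ↦ CC

A->C, B->AB, C->CC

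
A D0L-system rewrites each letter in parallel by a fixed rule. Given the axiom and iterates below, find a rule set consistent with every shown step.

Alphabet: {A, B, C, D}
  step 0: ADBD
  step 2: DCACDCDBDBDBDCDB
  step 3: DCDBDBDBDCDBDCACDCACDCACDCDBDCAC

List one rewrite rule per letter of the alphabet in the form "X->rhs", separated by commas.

A->DB, B->AC, C->DB, D->DC

  step 2 ⇒ step 3: DCACDCDBDBDBDCDB ⇒ DC·DB·DB·DB·DC·DB·DC·AC·DC·AC·DC·AC·DC·DB·DC·AC
    A ↦ DB
    B ↦ AC
    C ↦ DB
    D ↦ DC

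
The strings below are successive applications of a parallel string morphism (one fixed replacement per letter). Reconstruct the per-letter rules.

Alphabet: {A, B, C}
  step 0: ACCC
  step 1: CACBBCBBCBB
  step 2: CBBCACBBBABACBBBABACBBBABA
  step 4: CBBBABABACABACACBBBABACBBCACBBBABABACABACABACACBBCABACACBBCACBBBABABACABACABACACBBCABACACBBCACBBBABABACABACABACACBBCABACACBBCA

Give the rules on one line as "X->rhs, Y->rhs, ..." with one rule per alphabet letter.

A->CA, B->BA, C->CBB

  step 1 ⇒ step 2: CACBBCBBCBB ⇒ CBB·CA·CBB·BA·BA·CBB·BA·BA·CBB·BA·BA
    A ↦ CA
    B ↦ BA
    C ↦ CBB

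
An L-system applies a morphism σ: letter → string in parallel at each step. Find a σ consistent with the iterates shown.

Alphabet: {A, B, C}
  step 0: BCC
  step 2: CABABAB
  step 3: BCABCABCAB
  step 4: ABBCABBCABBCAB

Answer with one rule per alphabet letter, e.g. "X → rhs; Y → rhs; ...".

  step 3 ⇒ step 4: BCABCABCAB ⇒ AB·B·C·AB·B·C·AB·B·C·AB
    A ↦ C
    B ↦ AB
    C ↦ B

A->C, B->AB, C->B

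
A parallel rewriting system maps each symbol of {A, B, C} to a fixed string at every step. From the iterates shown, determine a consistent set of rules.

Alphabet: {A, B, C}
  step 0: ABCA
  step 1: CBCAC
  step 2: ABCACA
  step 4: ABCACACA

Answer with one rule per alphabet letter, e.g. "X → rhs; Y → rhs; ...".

  step 1 ⇒ step 2: CBCAC ⇒ A·BC·A·C·A
    A ↦ C
    B ↦ BC
    C ↦ A

A->C, B->BC, C->A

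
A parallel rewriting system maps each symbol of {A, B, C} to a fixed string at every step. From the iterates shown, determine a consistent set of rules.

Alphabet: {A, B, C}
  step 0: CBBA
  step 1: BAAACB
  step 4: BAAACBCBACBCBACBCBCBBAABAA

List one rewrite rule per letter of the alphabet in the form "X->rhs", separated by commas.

  step 0 ⇒ step 1: CBBA ⇒ BA·A·A·CB
    A ↦ CB
    B ↦ A
    C ↦ BA

A->CB, B->A, C->BA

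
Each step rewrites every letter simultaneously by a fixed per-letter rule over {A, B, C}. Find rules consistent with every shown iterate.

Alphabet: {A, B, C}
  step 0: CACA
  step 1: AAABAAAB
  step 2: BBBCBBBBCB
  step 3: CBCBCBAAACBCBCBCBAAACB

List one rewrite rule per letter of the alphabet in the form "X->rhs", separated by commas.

  step 2 ⇒ step 3: BBBCBBBBCB ⇒ CB·CB·CB·AAA·CB·CB·CB·CB·AAA·CB
    B ↦ CB
    C ↦ AAA
  step 0 ⇒ step 1: CACA ⇒ AAA·B·AAA·B
    A ↦ B

A->B, B->CB, C->AAA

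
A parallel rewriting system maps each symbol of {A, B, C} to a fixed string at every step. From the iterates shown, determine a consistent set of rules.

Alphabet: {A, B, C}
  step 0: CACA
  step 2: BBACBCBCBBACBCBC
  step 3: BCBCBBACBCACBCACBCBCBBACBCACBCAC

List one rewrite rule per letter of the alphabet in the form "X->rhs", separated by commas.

A->BB, B->BC, C->AC

  step 2 ⇒ step 3: BBACBCBCBBACBCBC ⇒ BC·BC·BB·AC·BC·AC·BC·AC·BC·BC·BB·AC·BC·AC·BC·AC
    A ↦ BB
    B ↦ BC
    C ↦ AC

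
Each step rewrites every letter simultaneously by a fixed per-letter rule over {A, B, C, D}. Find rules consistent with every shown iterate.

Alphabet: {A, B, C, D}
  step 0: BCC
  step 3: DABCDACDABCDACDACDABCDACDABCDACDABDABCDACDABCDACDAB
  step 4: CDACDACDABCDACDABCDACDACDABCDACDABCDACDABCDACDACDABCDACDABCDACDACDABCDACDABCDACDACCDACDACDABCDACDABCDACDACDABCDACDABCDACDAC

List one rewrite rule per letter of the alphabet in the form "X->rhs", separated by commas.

  step 3 ⇒ step 4: DABCDACDABCDACDACDABCDACDABCDACDABDABCDACDABCDACDAB ⇒ C·DAC·DAC·DAB·C·DAC·DAB·C·DAC·DAC·DAB·C·DAC·DAB·C·DAC·DAB·C·DAC·DAC·DAB·C·DAC·DAB·C·DAC·DAC·DAB·C·DAC·DAB·C·DAC·DAC·C·DAC·DAC·DAB·C·DAC·DAB·C·DAC·DAC·DAB·C·DAC·DAB·C·DAC·DAC
    A ↦ DAC
    B ↦ DAC
    C ↦ DAB
    D ↦ C

A->DAC, B->DAC, C->DAB, D->C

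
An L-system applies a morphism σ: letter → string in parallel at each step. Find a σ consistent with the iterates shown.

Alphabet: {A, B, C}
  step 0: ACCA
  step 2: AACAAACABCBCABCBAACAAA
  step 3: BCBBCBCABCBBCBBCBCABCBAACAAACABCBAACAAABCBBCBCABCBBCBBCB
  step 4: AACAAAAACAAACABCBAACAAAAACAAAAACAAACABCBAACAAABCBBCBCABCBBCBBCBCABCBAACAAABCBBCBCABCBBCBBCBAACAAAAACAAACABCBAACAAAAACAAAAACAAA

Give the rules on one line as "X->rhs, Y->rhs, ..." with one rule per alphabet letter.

A->BCB, B->AA, C->CA

  step 3 ⇒ step 4: BCBBCBCABCBBCBBCBCABCBAACAAACABCBAACAAABCBBCBCABCBBCBBCB ⇒ AA·CA·AA·AA·CA·AA·CA·BCB·AA·CA·AA·AA·CA·AA·AA·CA·AA·CA·BCB·AA·CA·AA·BCB·BCB·CA·BCB·BCB·BCB·CA·BCB·AA·CA·AA·BCB·BCB·CA·BCB·BCB·BCB·AA·CA·AA·AA·CA·AA·CA·BCB·AA·CA·AA·AA·CA·AA·AA·CA·AA
    A ↦ BCB
    B ↦ AA
    C ↦ CA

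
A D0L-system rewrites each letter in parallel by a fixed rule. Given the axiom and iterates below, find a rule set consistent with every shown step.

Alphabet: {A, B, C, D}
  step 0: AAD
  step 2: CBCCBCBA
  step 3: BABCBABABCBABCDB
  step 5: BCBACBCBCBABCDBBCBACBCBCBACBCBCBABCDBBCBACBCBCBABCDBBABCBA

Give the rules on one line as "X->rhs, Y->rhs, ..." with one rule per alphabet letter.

  step 2 ⇒ step 3: CBCCBCBA ⇒ BA·BC·BA·BA·BC·BA·BC·DB
    A ↦ DB
    B ↦ BC
    C ↦ BA
    D ↦ C  (constrained at step 0)

A->DB, B->BC, C->BA, D->C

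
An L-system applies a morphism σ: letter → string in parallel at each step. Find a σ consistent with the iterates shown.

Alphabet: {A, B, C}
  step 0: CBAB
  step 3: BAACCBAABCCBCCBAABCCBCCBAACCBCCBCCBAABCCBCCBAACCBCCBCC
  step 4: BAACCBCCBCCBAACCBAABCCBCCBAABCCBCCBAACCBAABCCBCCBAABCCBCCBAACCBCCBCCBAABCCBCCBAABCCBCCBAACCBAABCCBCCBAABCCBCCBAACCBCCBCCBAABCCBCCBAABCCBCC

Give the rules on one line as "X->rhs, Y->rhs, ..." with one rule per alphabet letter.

A->C, B->BAA, C->BCC

  step 3 ⇒ step 4: BAACCBAABCCBCCBAABCCBCCBAACCBCCBCCBAABCCBCCBAACCBCCBCC ⇒ BAA·C·C·BCC·BCC·BAA·C·C·BAA·BCC·BCC·BAA·BCC·BCC·BAA·C·C·BAA·BCC·BCC·BAA·BCC·BCC·BAA·C·C·BCC·BCC·BAA·BCC·BCC·BAA·BCC·BCC·BAA·C·C·BAA·BCC·BCC·BAA·BCC·BCC·BAA·C·C·BCC·BCC·BAA·BCC·BCC·BAA·BCC·BCC
    A ↦ C
    B ↦ BAA
    C ↦ BCC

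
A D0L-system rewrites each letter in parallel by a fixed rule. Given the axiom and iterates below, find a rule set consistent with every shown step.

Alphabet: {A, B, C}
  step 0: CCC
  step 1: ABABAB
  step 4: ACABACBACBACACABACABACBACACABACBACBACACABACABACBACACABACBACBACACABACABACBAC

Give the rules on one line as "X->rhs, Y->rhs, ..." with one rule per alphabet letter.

A->AC, B->BAC, C->AB

  step 0 ⇒ step 1: CCC ⇒ AB·AB·AB
    C ↦ AB
    A ↦ AC  (constrained at step 1)
    B ↦ BAC  (constrained at step 1)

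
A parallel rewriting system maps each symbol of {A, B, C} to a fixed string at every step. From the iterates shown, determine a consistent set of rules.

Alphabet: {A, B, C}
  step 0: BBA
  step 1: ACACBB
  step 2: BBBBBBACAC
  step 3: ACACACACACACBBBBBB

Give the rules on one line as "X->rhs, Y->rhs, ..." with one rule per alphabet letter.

  step 2 ⇒ step 3: BBBBBBACAC ⇒ AC·AC·AC·AC·AC·AC·BB·B·BB·B
    A ↦ BB
    B ↦ AC
    C ↦ B

A->BB, B->AC, C->B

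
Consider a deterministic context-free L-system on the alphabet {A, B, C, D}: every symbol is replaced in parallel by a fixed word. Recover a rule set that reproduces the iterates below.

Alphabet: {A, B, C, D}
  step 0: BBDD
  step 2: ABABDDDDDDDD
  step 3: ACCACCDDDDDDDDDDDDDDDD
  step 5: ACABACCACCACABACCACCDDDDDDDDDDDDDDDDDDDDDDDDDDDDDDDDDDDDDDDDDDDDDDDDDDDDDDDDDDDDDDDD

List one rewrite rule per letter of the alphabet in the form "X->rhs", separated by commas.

A->AC, B->C, C->AB, D->DD

  step 2 ⇒ step 3: ABABDDDDDDDD ⇒ AC·C·AC·C·DD·DD·DD·DD·DD·DD·DD·DD
    A ↦ AC
    B ↦ C
    D ↦ DD
    C ↦ AB  (constrained at step 3)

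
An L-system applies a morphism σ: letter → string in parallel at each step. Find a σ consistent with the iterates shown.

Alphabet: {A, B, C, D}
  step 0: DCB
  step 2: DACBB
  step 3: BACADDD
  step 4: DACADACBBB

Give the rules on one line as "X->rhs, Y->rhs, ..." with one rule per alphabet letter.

  step 3 ⇒ step 4: BACADDD ⇒ D·AC·AD·AC·B·B·B
    A ↦ AC
    B ↦ D
    C ↦ AD
    D ↦ B

A->AC, B->D, C->AD, D->B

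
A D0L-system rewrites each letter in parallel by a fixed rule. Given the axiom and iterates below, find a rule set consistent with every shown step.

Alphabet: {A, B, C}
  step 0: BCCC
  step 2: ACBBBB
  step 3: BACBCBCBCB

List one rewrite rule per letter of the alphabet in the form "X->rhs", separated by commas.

  step 2 ⇒ step 3: ACBBBB ⇒ B·A·CB·CB·CB·CB
    A ↦ B
    B ↦ CB
    C ↦ A

A->B, B->CB, C->A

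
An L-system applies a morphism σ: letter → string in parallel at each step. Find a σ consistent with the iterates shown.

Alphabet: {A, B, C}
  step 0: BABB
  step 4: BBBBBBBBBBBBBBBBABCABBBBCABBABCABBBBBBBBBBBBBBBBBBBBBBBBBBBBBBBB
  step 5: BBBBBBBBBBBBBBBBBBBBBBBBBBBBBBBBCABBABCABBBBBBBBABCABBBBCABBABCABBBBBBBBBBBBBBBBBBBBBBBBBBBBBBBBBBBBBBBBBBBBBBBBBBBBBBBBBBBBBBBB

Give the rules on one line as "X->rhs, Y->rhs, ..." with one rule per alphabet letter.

  step 4 ⇒ step 5: BBBBBBBBBBBBBBBBABCABBBBCABBABCABBBBBBBBBBBBBBBBBBBBBBBBBBBBBBBB ⇒ BB·BB·BB·BB·BB·BB·BB·BB·BB·BB·BB·BB·BB·BB·BB·BB·CA·BB·AB·CA·BB·BB·BB·BB·AB·CA·BB·BB·CA·BB·AB·CA·BB·BB·BB·BB·BB·BB·BB·BB·BB·BB·BB·BB·BB·BB·BB·BB·BB·BB·BB·BB·BB·BB·BB·BB·BB·BB·BB·BB·BB·BB·BB·BB
    A ↦ CA
    B ↦ BB
    C ↦ AB

A->CA, B->BB, C->AB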